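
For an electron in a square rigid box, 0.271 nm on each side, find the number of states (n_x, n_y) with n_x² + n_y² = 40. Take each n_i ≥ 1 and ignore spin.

The level has n_x² + n_y² = 40. The ordered positive-integer solutions are (2, 6), (6, 2).
That gives 2 states.

degeneracy = 2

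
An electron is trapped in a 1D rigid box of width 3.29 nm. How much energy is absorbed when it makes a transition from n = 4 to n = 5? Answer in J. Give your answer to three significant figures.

E_1 = h²/(8m_eL²) = 5.566×10^-21 J.
|ΔE| = |4² − 5²|·E_1 = 9·5.566×10^-21 J = 5.01×10^-20 J.

|ΔE| = 5.01×10^-20 J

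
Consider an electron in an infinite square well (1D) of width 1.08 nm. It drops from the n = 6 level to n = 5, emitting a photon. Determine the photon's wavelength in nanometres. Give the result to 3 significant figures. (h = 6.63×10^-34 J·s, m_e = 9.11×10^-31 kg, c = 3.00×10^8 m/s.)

E_1 = h²/(8m_eL²) = 5.171×10^-20 J, so ΔE = (6² − 5²)E_1 = 5.688×10^-19 J.
λ = hc/ΔE = (6.63×10^-34·3.00×10^8)/5.688×10^-19 = 3.50×10^-7 m = 350 nm.

λ = 350 nm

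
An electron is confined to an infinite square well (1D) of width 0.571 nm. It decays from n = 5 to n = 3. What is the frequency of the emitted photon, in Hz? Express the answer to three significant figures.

f = 4.46×10^15 Hz

E_1 = h²/(8m_eL²) = 1.848×10^-19 J and ΔE = (5² − 3²)E_1 = 2.957×10^-18 J.
f = ΔE/h = 2.957×10^-18/6.626×10^-34 = 4.46×10^15 Hz.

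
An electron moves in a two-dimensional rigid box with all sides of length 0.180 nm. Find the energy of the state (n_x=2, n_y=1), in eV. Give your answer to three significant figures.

For a 2D rectangular well E = (h²/8m_e)·Σ n_i²/L_i² = (6.626×10^-34)²/(8·9.109×10^-31) · [2²/(0.180 nm)² + 1²/(0.180 nm)²].
Evaluating gives E = 9.298×10^-18 J = 58.0 eV.

E = 58.0 eV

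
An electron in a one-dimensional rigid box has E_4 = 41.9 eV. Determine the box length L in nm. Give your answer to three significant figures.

From E_n = n²h²/(8m_eL²), L = n·h/√(8m_eE_n).
E_4 = 41.9 eV = 6.712×10^-18 J, so L = 4·6.626×10^-34/√(8·9.109×10^-31·6.712×10^-18) = 3.79×10^-10 m = 0.379 nm.

L = 0.379 nm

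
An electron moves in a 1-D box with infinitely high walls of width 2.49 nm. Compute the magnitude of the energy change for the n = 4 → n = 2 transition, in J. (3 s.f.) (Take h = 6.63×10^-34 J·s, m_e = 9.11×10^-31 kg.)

|ΔE| = 1.17×10^-19 J

E_1 = h²/(8m_eL²) = 9.728×10^-21 J.
|ΔE| = |4² − 2²|·E_1 = 12·9.728×10^-21 J = 1.17×10^-19 J.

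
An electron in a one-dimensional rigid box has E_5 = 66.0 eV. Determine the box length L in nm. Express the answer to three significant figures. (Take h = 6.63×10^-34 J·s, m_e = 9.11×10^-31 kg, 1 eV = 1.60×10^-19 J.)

L = 0.378 nm

From E_n = n²h²/(8m_eL²), L = n·h/√(8m_eE_n).
E_5 = 66.0 eV = 1.056×10^-17 J, so L = 5·6.63×10^-34/√(8·9.11×10^-31·1.056×10^-17) = 3.78×10^-10 m = 0.378 nm.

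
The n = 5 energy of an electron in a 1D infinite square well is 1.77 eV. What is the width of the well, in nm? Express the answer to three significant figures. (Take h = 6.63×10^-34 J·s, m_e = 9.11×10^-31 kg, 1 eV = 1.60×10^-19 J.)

From E_n = n²h²/(8m_eL²), L = n·h/√(8m_eE_n).
E_5 = 1.77 eV = 2.832×10^-19 J, so L = 5·6.63×10^-34/√(8·9.11×10^-31·2.832×10^-19) = 2.31×10^-9 m = 2.31 nm.

L = 2.31 nm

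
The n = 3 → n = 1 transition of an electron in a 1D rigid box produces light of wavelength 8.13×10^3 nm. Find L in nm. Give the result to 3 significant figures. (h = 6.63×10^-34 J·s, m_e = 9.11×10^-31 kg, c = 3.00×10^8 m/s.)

L = 4.44 nm

The photon carries ΔE = hc/λ = 6.63×10^-34·3.00×10^8/8.13×10^-6 m = 2.446×10^-20 J.
Since ΔE = (3² − 1²)E_1, E_1 = 3.058×10^-21 J, and L = h/√(8m_eE_1) = 4.44×10^-9 m = 4.44 nm.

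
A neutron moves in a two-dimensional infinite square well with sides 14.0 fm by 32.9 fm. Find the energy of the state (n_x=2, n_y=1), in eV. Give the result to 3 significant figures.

For a 2D rectangular well E = (h²/8m_n)·Σ n_i²/L_i² = (6.626×10^-34)²/(8·1.675×10^-27) · [2²/(14.0 fm)² + 1²/(32.9 fm)²].
Evaluating gives E = 6.989×10^-13 J = 4.36×10^6 eV.

E = 4.36×10^6 eV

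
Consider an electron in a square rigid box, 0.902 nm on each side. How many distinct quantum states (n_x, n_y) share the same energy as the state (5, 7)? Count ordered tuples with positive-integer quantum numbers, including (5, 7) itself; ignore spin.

degeneracy = 2

The level has n_x² + n_y² = 74. The ordered positive-integer solutions are (5, 7), (7, 5).
That gives 2 states.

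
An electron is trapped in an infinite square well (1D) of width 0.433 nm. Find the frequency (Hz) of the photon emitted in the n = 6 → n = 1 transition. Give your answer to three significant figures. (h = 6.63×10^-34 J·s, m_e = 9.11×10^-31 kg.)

f = 1.70×10^16 Hz

E_1 = h²/(8m_eL²) = 3.217×10^-19 J and ΔE = (6² − 1²)E_1 = 1.126×10^-17 J.
f = ΔE/h = 1.126×10^-17/6.63×10^-34 = 1.70×10^16 Hz.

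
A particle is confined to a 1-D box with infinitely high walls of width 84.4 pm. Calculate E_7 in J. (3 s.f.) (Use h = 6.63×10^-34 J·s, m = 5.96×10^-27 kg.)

E_7 = 6.34×10^-20 J

For an infinite well E_n = n²h²/(8mL²), so E_1 = h²/(8mL²) = (6.63×10^-34)²/(8·5.96×10^-27·(8.44×10^-11 m)²) = 1.294×10^-21 J.
Then E_7 = 7²·E_1 = 49·1.294×10^-21 J = 6.34×10^-20 J.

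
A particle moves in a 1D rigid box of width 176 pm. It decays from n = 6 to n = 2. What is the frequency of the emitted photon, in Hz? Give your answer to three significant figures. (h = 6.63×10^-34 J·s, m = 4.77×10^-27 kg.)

f = 1.79×10^13 Hz

E_1 = h²/(8mL²) = 3.719×10^-22 J and ΔE = (6² − 2²)E_1 = 1.190×10^-20 J.
f = ΔE/h = 1.190×10^-20/6.63×10^-34 = 1.79×10^13 Hz.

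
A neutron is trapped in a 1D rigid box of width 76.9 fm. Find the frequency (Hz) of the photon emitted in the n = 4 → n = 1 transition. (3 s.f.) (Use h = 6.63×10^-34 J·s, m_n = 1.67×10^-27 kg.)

E_1 = h²/(8m_nL²) = 5.564×10^-15 J and ΔE = (4² − 1²)E_1 = 8.346×10^-14 J.
f = ΔE/h = 8.346×10^-14/6.63×10^-34 = 1.26×10^20 Hz.

f = 1.26×10^20 Hz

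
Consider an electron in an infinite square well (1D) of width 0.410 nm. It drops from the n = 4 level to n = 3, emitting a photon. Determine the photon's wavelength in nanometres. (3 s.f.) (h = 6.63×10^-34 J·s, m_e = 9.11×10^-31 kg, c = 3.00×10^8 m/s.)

E_1 = h²/(8m_eL²) = 3.588×10^-19 J, so ΔE = (4² − 3²)E_1 = 2.512×10^-18 J.
λ = hc/ΔE = (6.63×10^-34·3.00×10^8)/2.512×10^-18 = 7.92×10^-8 m = 79.2 nm.

λ = 79.2 nm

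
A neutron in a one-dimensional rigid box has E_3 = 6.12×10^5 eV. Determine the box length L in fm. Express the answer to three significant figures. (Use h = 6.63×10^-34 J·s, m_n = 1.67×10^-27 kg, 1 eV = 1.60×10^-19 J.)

L = 55.0 fm

From E_n = n²h²/(8m_nL²), L = n·h/√(8m_nE_n).
E_3 = 6.12×10^5 eV = 9.792×10^-14 J, so L = 3·6.63×10^-34/√(8·1.67×10^-27·9.792×10^-14) = 5.50×10^-14 m = 55.0 fm.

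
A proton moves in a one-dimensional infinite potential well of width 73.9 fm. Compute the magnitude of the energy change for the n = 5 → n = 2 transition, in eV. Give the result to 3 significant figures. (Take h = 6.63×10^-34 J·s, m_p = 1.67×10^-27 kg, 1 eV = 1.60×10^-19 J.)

|ΔE| = 7.91×10^5 eV

E_1 = h²/(8m_pL²) = 6.025×10^-15 J.
|ΔE| = |5² − 2²|·E_1 = 21·6.025×10^-15 J = 1.265×10^-13 J = 7.91×10^5 eV.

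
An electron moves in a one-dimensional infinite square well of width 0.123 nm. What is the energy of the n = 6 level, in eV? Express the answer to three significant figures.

E_6 = 895 eV

For an infinite well E_n = n²h²/(8m_eL²), so E_1 = h²/(8m_eL²) = (6.626×10^-34)²/(8·9.109×10^-31·(1.23×10^-10 m)²) = 3.982×10^-18 J.
Then E_6 = 6²·E_1 = 36·3.982×10^-18 J = 1.434×10^-16 J.
Converting, E_6 = 1.434×10^-16 J / (1.602×10^-19 J/eV) = 895 eV.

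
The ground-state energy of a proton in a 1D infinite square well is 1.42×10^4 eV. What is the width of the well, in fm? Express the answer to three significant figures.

L = 120 fm

From E_n = n²h²/(8m_pL²), L = n·h/√(8m_pE_n).
E_1 = 1.42×10^4 eV = 2.275×10^-15 J, so L = 1·6.626×10^-34/√(8·1.673×10^-27·2.275×10^-15) = 1.20×10^-13 m = 120 fm.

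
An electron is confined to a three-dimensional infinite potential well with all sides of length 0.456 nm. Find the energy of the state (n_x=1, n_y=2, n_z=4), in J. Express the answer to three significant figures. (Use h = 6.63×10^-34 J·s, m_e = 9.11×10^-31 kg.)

For a 3D rectangular well E = (h²/8m_e)·Σ n_i²/L_i² = (6.63×10^-34)²/(8·9.11×10^-31) · [1²/(0.456 nm)² + 2²/(0.456 nm)² + 4²/(0.456 nm)²].
Evaluating gives E = 6.09×10^-18 J.

E = 6.09×10^-18 J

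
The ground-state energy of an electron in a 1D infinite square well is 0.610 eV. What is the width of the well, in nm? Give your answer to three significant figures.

L = 0.785 nm

From E_n = n²h²/(8m_eL²), L = n·h/√(8m_eE_n).
E_1 = 0.610 eV = 9.772×10^-20 J, so L = 1·6.626×10^-34/√(8·9.109×10^-31·9.772×10^-20) = 7.85×10^-10 m = 0.785 nm.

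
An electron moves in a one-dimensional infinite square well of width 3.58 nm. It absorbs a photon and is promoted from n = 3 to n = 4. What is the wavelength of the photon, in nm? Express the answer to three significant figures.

λ = 6.04×10^3 nm

E_1 = h²/(8m_eL²) = 4.701×10^-21 J, so ΔE = (4² − 3²)E_1 = 3.291×10^-20 J.
λ = hc/ΔE = (6.626×10^-34·2.998×10^8)/3.291×10^-20 = 6.04×10^-6 m = 6.04×10^3 nm.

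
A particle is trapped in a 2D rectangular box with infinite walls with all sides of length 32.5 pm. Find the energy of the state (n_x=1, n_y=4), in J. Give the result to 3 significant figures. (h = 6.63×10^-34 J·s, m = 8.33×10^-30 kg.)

E = 1.06×10^-16 J

For a 2D rectangular well E = (h²/8m)·Σ n_i²/L_i² = (6.63×10^-34)²/(8·8.33×10^-30) · [1²/(32.5 pm)² + 4²/(32.5 pm)²].
Evaluating gives E = 1.06×10^-16 J.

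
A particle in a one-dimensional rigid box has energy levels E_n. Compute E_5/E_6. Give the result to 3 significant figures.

E_n ∝ n², so E_5/E_6 = 5²/6² = 25/36 = 0.694.

0.694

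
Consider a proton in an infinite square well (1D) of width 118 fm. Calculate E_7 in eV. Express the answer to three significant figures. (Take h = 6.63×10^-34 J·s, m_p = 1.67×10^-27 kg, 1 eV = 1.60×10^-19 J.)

For an infinite well E_n = n²h²/(8m_pL²), so E_1 = h²/(8m_pL²) = (6.63×10^-34)²/(8·1.67×10^-27·(1.18×10^-13 m)²) = 2.363×10^-15 J.
Then E_7 = 7²·E_1 = 49·2.363×10^-15 J = 1.158×10^-13 J.
Converting, E_7 = 1.158×10^-13 J / (1.60×10^-19 J/eV) = 7.24×10^5 eV.

E_7 = 7.24×10^5 eV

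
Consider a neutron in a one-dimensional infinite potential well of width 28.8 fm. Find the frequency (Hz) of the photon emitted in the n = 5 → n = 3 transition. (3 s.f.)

f = 9.54×10^20 Hz

E_1 = h²/(8m_nL²) = 3.950×10^-14 J and ΔE = (5² − 3²)E_1 = 6.320×10^-13 J.
f = ΔE/h = 6.320×10^-13/6.626×10^-34 = 9.54×10^20 Hz.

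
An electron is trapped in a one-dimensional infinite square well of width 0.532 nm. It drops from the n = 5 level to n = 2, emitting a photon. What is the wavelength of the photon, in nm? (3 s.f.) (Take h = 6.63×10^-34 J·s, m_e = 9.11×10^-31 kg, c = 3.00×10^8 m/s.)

E_1 = h²/(8m_eL²) = 2.131×10^-19 J, so ΔE = (5² − 2²)E_1 = 4.475×10^-18 J.
λ = hc/ΔE = (6.63×10^-34·3.00×10^8)/4.475×10^-18 = 4.44×10^-8 m = 44.4 nm.

λ = 44.4 nm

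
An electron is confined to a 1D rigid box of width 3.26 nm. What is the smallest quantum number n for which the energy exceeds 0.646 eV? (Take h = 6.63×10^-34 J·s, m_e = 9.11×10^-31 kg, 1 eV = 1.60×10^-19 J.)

E_1 = h²/(8m_eL²) = 5.675×10^-21 J = 0.03547 eV.
Need n² > 0.646/0.03547 = 18.21, i.e. n > 4.267.
The smallest integer satisfying this is n = 5.

n = 5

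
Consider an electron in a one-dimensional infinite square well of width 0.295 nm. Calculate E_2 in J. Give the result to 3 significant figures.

For an infinite well E_n = n²h²/(8m_eL²), so E_1 = h²/(8m_eL²) = (6.626×10^-34)²/(8·9.109×10^-31·(2.95×10^-10 m)²) = 6.923×10^-19 J.
Then E_2 = 2²·E_1 = 4·6.923×10^-19 J = 2.77×10^-18 J.

E_2 = 2.77×10^-18 J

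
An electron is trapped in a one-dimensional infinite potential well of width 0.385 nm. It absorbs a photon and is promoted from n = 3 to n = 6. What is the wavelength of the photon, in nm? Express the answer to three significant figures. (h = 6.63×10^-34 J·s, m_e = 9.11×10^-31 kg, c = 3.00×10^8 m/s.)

E_1 = h²/(8m_eL²) = 4.069×10^-19 J, so ΔE = (6² − 3²)E_1 = 1.099×10^-17 J.
λ = hc/ΔE = (6.63×10^-34·3.00×10^8)/1.099×10^-17 = 1.81×10^-8 m = 18.1 nm.

λ = 18.1 nm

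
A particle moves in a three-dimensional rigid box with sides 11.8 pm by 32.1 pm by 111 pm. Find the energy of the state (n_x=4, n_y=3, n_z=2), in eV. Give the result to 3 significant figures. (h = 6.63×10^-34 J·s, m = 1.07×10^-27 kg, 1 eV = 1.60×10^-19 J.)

E = 39.8 eV

For a 3D rectangular well E = (h²/8m)·Σ n_i²/L_i² = (6.63×10^-34)²/(8·1.07×10^-27) · [4²/(11.8 pm)² + 3²/(32.1 pm)² + 2²/(111 pm)²].
Evaluating gives E = 6.366×10^-18 J = 39.8 eV.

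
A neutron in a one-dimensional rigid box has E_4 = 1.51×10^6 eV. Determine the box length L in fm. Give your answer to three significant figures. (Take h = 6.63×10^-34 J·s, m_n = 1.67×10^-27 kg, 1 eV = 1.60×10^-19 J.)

L = 46.7 fm

From E_n = n²h²/(8m_nL²), L = n·h/√(8m_nE_n).
E_4 = 1.51×10^6 eV = 2.416×10^-13 J, so L = 4·6.63×10^-34/√(8·1.67×10^-27·2.416×10^-13) = 4.67×10^-14 m = 46.7 fm.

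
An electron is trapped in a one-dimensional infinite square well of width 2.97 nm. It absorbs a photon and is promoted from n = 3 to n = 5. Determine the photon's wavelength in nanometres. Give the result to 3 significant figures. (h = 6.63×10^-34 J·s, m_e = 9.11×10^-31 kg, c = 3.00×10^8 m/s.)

E_1 = h²/(8m_eL²) = 6.838×10^-21 J, so ΔE = (5² − 3²)E_1 = 1.094×10^-19 J.
λ = hc/ΔE = (6.63×10^-34·3.00×10^8)/1.094×10^-19 = 1.82×10^-6 m = 1.82×10^3 nm.

λ = 1.82×10^3 nm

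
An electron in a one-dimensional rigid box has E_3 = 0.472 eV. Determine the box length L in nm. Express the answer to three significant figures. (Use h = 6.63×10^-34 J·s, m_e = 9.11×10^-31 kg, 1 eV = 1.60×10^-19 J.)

From E_n = n²h²/(8m_eL²), L = n·h/√(8m_eE_n).
E_3 = 0.472 eV = 7.552×10^-20 J, so L = 3·6.63×10^-34/√(8·9.11×10^-31·7.552×10^-20) = 2.68×10^-9 m = 2.68 nm.

L = 2.68 nm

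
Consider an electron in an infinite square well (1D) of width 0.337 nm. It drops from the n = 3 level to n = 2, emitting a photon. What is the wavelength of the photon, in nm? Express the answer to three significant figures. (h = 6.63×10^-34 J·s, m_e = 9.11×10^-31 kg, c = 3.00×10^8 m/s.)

E_1 = h²/(8m_eL²) = 5.311×10^-19 J, so ΔE = (3² − 2²)E_1 = 2.656×10^-18 J.
λ = hc/ΔE = (6.63×10^-34·3.00×10^8)/2.656×10^-18 = 7.49×10^-8 m = 74.9 nm.

λ = 74.9 nm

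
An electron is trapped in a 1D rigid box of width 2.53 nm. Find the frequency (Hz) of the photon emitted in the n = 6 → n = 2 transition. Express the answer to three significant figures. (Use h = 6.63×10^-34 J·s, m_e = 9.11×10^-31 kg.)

f = 4.55×10^14 Hz

E_1 = h²/(8m_eL²) = 9.423×10^-21 J and ΔE = (6² − 2²)E_1 = 3.015×10^-19 J.
f = ΔE/h = 3.015×10^-19/6.63×10^-34 = 4.55×10^14 Hz.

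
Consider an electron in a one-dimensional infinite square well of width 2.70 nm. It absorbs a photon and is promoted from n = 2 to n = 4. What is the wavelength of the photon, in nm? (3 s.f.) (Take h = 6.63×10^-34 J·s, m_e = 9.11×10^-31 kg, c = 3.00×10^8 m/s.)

λ = 2.00×10^3 nm

E_1 = h²/(8m_eL²) = 8.274×10^-21 J, so ΔE = (4² − 2²)E_1 = 9.929×10^-20 J.
λ = hc/ΔE = (6.63×10^-34·3.00×10^8)/9.929×10^-20 = 2.00×10^-6 m = 2.00×10^3 nm.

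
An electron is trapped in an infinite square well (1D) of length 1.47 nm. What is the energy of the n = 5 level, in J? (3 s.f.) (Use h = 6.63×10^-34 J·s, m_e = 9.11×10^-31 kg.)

For an infinite well E_n = n²h²/(8m_eL²), so E_1 = h²/(8m_eL²) = (6.63×10^-34)²/(8·9.11×10^-31·(1.47×10^-9 m)²) = 2.791×10^-20 J.
Then E_5 = 5²·E_1 = 25·2.791×10^-20 J = 6.98×10^-19 J.

E_5 = 6.98×10^-19 J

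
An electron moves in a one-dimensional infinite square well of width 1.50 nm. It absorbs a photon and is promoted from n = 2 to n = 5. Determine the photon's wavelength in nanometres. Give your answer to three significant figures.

E_1 = h²/(8m_eL²) = 2.678×10^-20 J, so ΔE = (5² − 2²)E_1 = 5.624×10^-19 J.
λ = hc/ΔE = (6.626×10^-34·2.998×10^8)/5.624×10^-19 = 3.53×10^-7 m = 353 nm.

λ = 353 nm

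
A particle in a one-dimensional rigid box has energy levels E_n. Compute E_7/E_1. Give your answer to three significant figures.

49.0

E_n ∝ n², so E_7/E_1 = 7²/1² = 49/1 = 49.0.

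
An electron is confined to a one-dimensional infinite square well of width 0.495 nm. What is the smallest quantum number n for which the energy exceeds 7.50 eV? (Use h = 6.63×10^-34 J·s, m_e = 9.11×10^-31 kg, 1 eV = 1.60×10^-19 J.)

E_1 = h²/(8m_eL²) = 2.462×10^-19 J = 1.539 eV.
Need n² > 7.50/1.539 = 4.873, i.e. n > 2.207.
The smallest integer satisfying this is n = 3.

n = 3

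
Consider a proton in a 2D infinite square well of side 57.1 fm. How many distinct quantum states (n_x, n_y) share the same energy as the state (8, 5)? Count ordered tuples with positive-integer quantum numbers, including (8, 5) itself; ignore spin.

degeneracy = 2

The level has n_x² + n_y² = 89. The ordered positive-integer solutions are (5, 8), (8, 5).
That gives 2 states.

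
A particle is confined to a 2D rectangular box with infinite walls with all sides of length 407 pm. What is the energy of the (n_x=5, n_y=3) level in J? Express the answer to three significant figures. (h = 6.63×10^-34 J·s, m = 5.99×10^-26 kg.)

For a 2D rectangular well E = (h²/8m)·Σ n_i²/L_i² = (6.63×10^-34)²/(8·5.99×10^-26) · [5²/(407 pm)² + 3²/(407 pm)²].
Evaluating gives E = 1.88×10^-22 J.

E = 1.88×10^-22 J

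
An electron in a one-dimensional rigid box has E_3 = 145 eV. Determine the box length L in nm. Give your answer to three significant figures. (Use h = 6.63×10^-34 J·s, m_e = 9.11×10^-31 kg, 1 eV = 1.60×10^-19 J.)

L = 0.153 nm

From E_n = n²h²/(8m_eL²), L = n·h/√(8m_eE_n).
E_3 = 145 eV = 2.320×10^-17 J, so L = 3·6.63×10^-34/√(8·9.11×10^-31·2.320×10^-17) = 1.53×10^-10 m = 0.153 nm.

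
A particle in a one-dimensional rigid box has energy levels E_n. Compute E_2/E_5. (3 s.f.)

E_n ∝ n², so E_2/E_5 = 2²/5² = 4/25 = 0.160.

0.160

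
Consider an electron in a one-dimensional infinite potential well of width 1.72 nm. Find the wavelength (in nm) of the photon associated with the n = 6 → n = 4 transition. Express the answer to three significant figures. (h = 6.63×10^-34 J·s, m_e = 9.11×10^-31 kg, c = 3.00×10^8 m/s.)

E_1 = h²/(8m_eL²) = 2.039×10^-20 J, so ΔE = (6² − 4²)E_1 = 4.078×10^-19 J.
λ = hc/ΔE = (6.63×10^-34·3.00×10^8)/4.078×10^-19 = 4.88×10^-7 m = 488 nm.

λ = 488 nm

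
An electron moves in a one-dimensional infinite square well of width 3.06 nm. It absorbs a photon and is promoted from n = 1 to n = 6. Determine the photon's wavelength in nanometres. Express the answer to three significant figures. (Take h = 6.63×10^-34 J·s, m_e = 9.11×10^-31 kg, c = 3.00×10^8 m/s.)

E_1 = h²/(8m_eL²) = 6.441×10^-21 J, so ΔE = (6² − 1²)E_1 = 2.254×10^-19 J.
λ = hc/ΔE = (6.63×10^-34·3.00×10^8)/2.254×10^-19 = 8.82×10^-7 m = 882 nm.

λ = 882 nm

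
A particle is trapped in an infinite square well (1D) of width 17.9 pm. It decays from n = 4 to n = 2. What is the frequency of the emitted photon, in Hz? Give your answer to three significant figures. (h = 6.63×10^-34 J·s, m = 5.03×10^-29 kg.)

f = 6.17×10^16 Hz

E_1 = h²/(8mL²) = 3.409×10^-18 J and ΔE = (4² − 2²)E_1 = 4.091×10^-17 J.
f = ΔE/h = 4.091×10^-17/6.63×10^-34 = 6.17×10^16 Hz.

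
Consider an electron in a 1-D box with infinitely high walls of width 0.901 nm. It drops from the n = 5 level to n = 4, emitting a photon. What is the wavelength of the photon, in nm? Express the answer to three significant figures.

E_1 = h²/(8m_eL²) = 7.422×10^-20 J, so ΔE = (5² − 4²)E_1 = 6.680×10^-19 J.
λ = hc/ΔE = (6.626×10^-34·2.998×10^8)/6.680×10^-19 = 2.97×10^-7 m = 297 nm.

λ = 297 nm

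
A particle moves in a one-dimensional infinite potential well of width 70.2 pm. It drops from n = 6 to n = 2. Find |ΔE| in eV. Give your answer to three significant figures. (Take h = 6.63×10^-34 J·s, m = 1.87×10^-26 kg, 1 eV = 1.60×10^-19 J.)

E_1 = h²/(8mL²) = 5.962×10^-22 J.
|ΔE| = |6² − 2²|·E_1 = 32·5.962×10^-22 J = 1.908×10^-20 J = 0.119 eV.

|ΔE| = 0.119 eV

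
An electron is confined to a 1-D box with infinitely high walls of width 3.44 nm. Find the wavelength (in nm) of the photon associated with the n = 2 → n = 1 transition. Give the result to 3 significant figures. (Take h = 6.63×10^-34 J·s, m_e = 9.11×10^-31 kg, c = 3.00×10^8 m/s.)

E_1 = h²/(8m_eL²) = 5.097×10^-21 J, so ΔE = (2² − 1²)E_1 = 1.529×10^-20 J.
λ = hc/ΔE = (6.63×10^-34·3.00×10^8)/1.529×10^-20 = 1.30×10^-5 m = 1.30×10^4 nm.

λ = 1.30×10^4 nm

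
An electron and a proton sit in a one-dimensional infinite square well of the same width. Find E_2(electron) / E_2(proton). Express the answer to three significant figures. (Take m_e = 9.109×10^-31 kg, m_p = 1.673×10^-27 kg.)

1.84×10^3

E_n ∝ 1/m at fixed n and L, so the ratio is m_p/m_e = 1.673×10^-27/9.109×10^-31 = 1.84×10^3.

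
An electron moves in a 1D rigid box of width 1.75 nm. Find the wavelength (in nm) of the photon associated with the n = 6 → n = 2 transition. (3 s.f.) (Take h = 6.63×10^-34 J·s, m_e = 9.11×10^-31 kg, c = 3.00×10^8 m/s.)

λ = 316 nm

E_1 = h²/(8m_eL²) = 1.969×10^-20 J, so ΔE = (6² − 2²)E_1 = 6.301×10^-19 J.
λ = hc/ΔE = (6.63×10^-34·3.00×10^8)/6.301×10^-19 = 3.16×10^-7 m = 316 nm.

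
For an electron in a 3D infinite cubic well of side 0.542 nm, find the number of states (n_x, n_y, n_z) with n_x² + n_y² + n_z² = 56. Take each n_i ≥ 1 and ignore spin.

The level has n_x² + n_y² + n_z² = 56. The ordered positive-integer solutions are (2, 4, 6), (2, 6, 4), (4, 2, 6), (4, 6, 2), (6, 2, 4), (6, 4, 2).
That gives 6 states.

degeneracy = 6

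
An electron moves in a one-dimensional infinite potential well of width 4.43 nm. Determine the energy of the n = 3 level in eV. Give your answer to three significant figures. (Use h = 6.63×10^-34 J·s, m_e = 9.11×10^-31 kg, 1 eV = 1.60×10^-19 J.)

For an infinite well E_n = n²h²/(8m_eL²), so E_1 = h²/(8m_eL²) = (6.63×10^-34)²/(8·9.11×10^-31·(4.43×10^-9 m)²) = 3.073×10^-21 J.
Then E_3 = 3²·E_1 = 9·3.073×10^-21 J = 2.766×10^-20 J.
Converting, E_3 = 2.766×10^-20 J / (1.60×10^-19 J/eV) = 0.173 eV.

E_3 = 0.173 eV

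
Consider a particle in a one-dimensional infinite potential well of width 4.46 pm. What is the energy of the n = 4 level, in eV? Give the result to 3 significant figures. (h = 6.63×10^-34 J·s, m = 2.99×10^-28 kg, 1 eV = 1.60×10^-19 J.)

E_4 = 924 eV

For an infinite well E_n = n²h²/(8mL²), so E_1 = h²/(8mL²) = (6.63×10^-34)²/(8·2.99×10^-28·(4.46×10^-12 m)²) = 9.238×10^-18 J.
Then E_4 = 4²·E_1 = 16·9.238×10^-18 J = 1.478×10^-16 J.
Converting, E_4 = 1.478×10^-16 J / (1.60×10^-19 J/eV) = 924 eV.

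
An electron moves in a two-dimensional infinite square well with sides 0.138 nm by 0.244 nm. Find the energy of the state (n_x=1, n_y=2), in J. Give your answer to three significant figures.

For a 2D rectangular well E = (h²/8m_e)·Σ n_i²/L_i² = (6.626×10^-34)²/(8·9.109×10^-31) · [1²/(0.138 nm)² + 2²/(0.244 nm)²].
Evaluating gives E = 7.21×10^-18 J.

E = 7.21×10^-18 J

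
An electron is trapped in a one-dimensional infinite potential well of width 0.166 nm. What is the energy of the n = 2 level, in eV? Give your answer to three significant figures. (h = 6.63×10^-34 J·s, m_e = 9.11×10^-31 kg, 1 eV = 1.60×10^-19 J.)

E_2 = 54.7 eV

For an infinite well E_n = n²h²/(8m_eL²), so E_1 = h²/(8m_eL²) = (6.63×10^-34)²/(8·9.11×10^-31·(1.66×10^-10 m)²) = 2.189×10^-18 J.
Then E_2 = 2²·E_1 = 4·2.189×10^-18 J = 8.756×10^-18 J.
Converting, E_2 = 8.756×10^-18 J / (1.60×10^-19 J/eV) = 54.7 eV.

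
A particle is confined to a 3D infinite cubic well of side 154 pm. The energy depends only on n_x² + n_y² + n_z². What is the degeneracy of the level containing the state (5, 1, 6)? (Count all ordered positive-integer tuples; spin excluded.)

The level has n_x² + n_y² + n_z² = 62. The ordered positive-integer solutions are (1, 5, 6), (1, 6, 5), (2, 3, 7), (2, 7, 3), (3, 2, 7), (3, 7, 2), (5, 1, 6), (5, 6, 1), (6, 1, 5), (6, 5, 1), (7, 2, 3), (7, 3, 2).
That gives 12 states.

degeneracy = 12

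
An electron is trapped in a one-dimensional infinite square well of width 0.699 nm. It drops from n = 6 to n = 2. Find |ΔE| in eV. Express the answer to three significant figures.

|ΔE| = 24.6 eV

E_1 = h²/(8m_eL²) = 1.233×10^-19 J.
|ΔE| = |6² − 2²|·E_1 = 32·1.233×10^-19 J = 3.946×10^-18 J = 24.6 eV.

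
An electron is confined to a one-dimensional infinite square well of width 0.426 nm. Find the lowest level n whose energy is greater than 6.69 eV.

n = 2

E_1 = h²/(8m_eL²) = 3.320×10^-19 J = 2.072 eV.
Need n² > 6.69/2.072 = 3.229, i.e. n > 1.797.
The smallest integer satisfying this is n = 2.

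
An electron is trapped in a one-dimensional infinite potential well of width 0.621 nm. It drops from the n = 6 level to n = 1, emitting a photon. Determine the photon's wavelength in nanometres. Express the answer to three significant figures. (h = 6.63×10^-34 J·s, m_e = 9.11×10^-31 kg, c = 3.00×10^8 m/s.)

λ = 36.3 nm

E_1 = h²/(8m_eL²) = 1.564×10^-19 J, so ΔE = (6² − 1²)E_1 = 5.474×10^-18 J.
λ = hc/ΔE = (6.63×10^-34·3.00×10^8)/5.474×10^-18 = 3.63×10^-8 m = 36.3 nm.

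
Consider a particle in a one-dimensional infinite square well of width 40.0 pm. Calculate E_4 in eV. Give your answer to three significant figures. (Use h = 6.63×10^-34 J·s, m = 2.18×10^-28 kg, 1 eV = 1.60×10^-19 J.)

For an infinite well E_n = n²h²/(8mL²), so E_1 = h²/(8mL²) = (6.63×10^-34)²/(8·2.18×10^-28·(4.00×10^-11 m)²) = 1.575×10^-19 J.
Then E_4 = 4²·E_1 = 16·1.575×10^-19 J = 2.520×10^-18 J.
Converting, E_4 = 2.520×10^-18 J / (1.60×10^-19 J/eV) = 15.8 eV.

E_4 = 15.8 eV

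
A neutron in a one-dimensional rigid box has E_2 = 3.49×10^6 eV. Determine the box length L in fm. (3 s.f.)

L = 15.3 fm

From E_n = n²h²/(8m_nL²), L = n·h/√(8m_nE_n).
E_2 = 3.49×10^6 eV = 5.591×10^-13 J, so L = 2·6.626×10^-34/√(8·1.675×10^-27·5.591×10^-13) = 1.53×10^-14 m = 15.3 fm.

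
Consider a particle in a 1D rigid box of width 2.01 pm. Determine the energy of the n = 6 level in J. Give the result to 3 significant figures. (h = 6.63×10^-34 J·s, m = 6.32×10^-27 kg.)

E_6 = 7.75×10^-17 J

For an infinite well E_n = n²h²/(8mL²), so E_1 = h²/(8mL²) = (6.63×10^-34)²/(8·6.32×10^-27·(2.01×10^-12 m)²) = 2.152×10^-18 J.
Then E_6 = 6²·E_1 = 36·2.152×10^-18 J = 7.75×10^-17 J.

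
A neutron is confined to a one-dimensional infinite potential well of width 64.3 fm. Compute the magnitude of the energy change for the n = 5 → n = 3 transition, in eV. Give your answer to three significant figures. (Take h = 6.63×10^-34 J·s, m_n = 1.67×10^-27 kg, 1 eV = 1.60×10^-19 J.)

E_1 = h²/(8m_nL²) = 7.958×10^-15 J.
|ΔE| = |5² − 3²|·E_1 = 16·7.958×10^-15 J = 1.273×10^-13 J = 7.96×10^5 eV.

|ΔE| = 7.96×10^5 eV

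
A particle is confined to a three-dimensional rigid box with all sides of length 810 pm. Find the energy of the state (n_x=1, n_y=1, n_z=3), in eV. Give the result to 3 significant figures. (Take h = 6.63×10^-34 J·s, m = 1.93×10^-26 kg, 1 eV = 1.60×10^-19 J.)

For a 3D rectangular well E = (h²/8m)·Σ n_i²/L_i² = (6.63×10^-34)²/(8·1.93×10^-26) · [1²/(810 pm)² + 1²/(810 pm)² + 3²/(810 pm)²].
Evaluating gives E = 4.773×10^-23 J = 2.98×10^-4 eV.

E = 2.98×10^-4 eV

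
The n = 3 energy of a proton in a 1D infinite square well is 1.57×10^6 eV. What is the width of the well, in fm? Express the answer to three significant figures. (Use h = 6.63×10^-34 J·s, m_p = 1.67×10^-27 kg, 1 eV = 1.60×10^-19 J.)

From E_n = n²h²/(8m_pL²), L = n·h/√(8m_pE_n).
E_3 = 1.57×10^6 eV = 2.512×10^-13 J, so L = 3·6.63×10^-34/√(8·1.67×10^-27·2.512×10^-13) = 3.43×10^-14 m = 34.3 fm.

L = 34.3 fm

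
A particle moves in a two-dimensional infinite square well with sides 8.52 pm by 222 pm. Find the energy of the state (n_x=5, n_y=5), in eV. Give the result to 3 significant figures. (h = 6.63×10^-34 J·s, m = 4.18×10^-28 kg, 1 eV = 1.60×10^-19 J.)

E = 283 eV

For a 2D rectangular well E = (h²/8m)·Σ n_i²/L_i² = (6.63×10^-34)²/(8·4.18×10^-28) · [5²/(8.52 pm)² + 5²/(222 pm)²].
Evaluating gives E = 4.534×10^-17 J = 283 eV.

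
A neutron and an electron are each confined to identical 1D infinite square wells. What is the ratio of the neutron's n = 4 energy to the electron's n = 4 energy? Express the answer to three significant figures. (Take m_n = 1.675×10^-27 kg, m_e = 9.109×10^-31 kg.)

E_n ∝ 1/m at fixed n and L, so the ratio is m_e/m_n = 9.109×10^-31/1.675×10^-27 = 5.44×10^-4.

5.44×10^-4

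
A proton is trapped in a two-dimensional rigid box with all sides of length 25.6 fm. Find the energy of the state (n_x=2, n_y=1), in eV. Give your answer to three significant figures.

E = 1.56×10^6 eV

For a 2D rectangular well E = (h²/8m_p)·Σ n_i²/L_i² = (6.626×10^-34)²/(8·1.673×10^-27) · [2²/(25.6 fm)² + 1²/(25.6 fm)²].
Evaluating gives E = 2.503×10^-13 J = 1.56×10^6 eV.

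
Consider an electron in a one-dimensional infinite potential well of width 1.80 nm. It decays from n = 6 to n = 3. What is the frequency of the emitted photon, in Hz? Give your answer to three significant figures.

f = 7.58×10^14 Hz

E_1 = h²/(8m_eL²) = 1.860×10^-20 J and ΔE = (6² − 3²)E_1 = 5.022×10^-19 J.
f = ΔE/h = 5.022×10^-19/6.626×10^-34 = 7.58×10^14 Hz.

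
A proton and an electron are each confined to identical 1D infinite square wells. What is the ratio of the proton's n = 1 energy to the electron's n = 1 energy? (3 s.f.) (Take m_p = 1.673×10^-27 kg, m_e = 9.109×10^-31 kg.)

E_n ∝ 1/m at fixed n and L, so the ratio is m_e/m_p = 9.109×10^-31/1.673×10^-27 = 5.44×10^-4.

5.44×10^-4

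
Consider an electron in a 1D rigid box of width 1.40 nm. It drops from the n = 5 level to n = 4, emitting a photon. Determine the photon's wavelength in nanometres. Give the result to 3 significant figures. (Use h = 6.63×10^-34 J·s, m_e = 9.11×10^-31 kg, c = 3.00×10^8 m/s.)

E_1 = h²/(8m_eL²) = 3.077×10^-20 J, so ΔE = (5² − 4²)E_1 = 2.769×10^-19 J.
λ = hc/ΔE = (6.63×10^-34·3.00×10^8)/2.769×10^-19 = 7.18×10^-7 m = 718 nm.

λ = 718 nm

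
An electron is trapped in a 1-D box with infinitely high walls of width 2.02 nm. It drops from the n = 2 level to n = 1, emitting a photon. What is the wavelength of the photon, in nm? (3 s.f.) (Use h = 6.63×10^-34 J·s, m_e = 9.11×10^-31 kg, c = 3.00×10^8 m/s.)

E_1 = h²/(8m_eL²) = 1.478×10^-20 J, so ΔE = (2² − 1²)E_1 = 4.434×10^-20 J.
λ = hc/ΔE = (6.63×10^-34·3.00×10^8)/4.434×10^-20 = 4.49×10^-6 m = 4.49×10^3 nm.

λ = 4.49×10^3 nm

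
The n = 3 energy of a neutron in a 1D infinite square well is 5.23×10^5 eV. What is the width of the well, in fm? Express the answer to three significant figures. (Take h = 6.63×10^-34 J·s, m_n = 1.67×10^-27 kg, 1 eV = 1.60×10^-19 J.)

L = 59.5 fm

From E_n = n²h²/(8m_nL²), L = n·h/√(8m_nE_n).
E_3 = 5.23×10^5 eV = 8.368×10^-14 J, so L = 3·6.63×10^-34/√(8·1.67×10^-27·8.368×10^-14) = 5.95×10^-14 m = 59.5 fm.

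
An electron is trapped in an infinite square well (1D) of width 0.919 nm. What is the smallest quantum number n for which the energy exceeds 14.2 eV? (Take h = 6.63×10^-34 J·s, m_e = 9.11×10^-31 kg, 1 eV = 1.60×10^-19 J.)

E_1 = h²/(8m_eL²) = 7.141×10^-20 J = 0.4463 eV.
Need n² > 14.2/0.4463 = 31.82, i.e. n > 5.641.
The smallest integer satisfying this is n = 6.

n = 6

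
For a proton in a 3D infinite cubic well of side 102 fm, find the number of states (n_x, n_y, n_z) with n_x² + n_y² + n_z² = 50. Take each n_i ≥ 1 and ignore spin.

degeneracy = 6

The level has n_x² + n_y² + n_z² = 50. The ordered positive-integer solutions are (3, 4, 5), (3, 5, 4), (4, 3, 5), (4, 5, 3), (5, 3, 4), (5, 4, 3).
That gives 6 states.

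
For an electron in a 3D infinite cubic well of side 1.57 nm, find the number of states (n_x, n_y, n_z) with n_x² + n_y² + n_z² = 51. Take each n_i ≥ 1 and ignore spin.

degeneracy = 6

The level has n_x² + n_y² + n_z² = 51. The ordered positive-integer solutions are (1, 1, 7), (1, 5, 5), (1, 7, 1), (5, 1, 5), (5, 5, 1), (7, 1, 1).
That gives 6 states.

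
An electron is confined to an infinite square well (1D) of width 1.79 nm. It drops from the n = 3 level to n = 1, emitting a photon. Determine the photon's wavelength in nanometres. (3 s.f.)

E_1 = h²/(8m_eL²) = 1.880×10^-20 J, so ΔE = (3² − 1²)E_1 = 1.504×10^-19 J.
λ = hc/ΔE = (6.626×10^-34·2.998×10^8)/1.504×10^-19 = 1.32×10^-6 m = 1.32×10^3 nm.

λ = 1.32×10^3 nm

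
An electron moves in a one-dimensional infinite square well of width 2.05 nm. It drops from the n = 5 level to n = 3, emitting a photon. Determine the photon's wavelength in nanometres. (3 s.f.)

λ = 866 nm

E_1 = h²/(8m_eL²) = 1.434×10^-20 J, so ΔE = (5² − 3²)E_1 = 2.294×10^-19 J.
λ = hc/ΔE = (6.626×10^-34·2.998×10^8)/2.294×10^-19 = 8.66×10^-7 m = 866 nm.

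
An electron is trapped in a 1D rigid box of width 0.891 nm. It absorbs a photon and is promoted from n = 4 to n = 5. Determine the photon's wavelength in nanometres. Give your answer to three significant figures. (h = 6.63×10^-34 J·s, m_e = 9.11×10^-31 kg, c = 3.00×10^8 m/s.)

E_1 = h²/(8m_eL²) = 7.597×10^-20 J, so ΔE = (5² − 4²)E_1 = 6.837×10^-19 J.
λ = hc/ΔE = (6.63×10^-34·3.00×10^8)/6.837×10^-19 = 2.91×10^-7 m = 291 nm.

λ = 291 nm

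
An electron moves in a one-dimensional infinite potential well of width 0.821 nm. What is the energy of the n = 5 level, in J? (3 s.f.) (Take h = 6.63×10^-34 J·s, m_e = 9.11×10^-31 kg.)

E_5 = 2.24×10^-18 J

For an infinite well E_n = n²h²/(8m_eL²), so E_1 = h²/(8m_eL²) = (6.63×10^-34)²/(8·9.11×10^-31·(8.21×10^-10 m)²) = 8.948×10^-20 J.
Then E_5 = 5²·E_1 = 25·8.948×10^-20 J = 2.24×10^-18 J.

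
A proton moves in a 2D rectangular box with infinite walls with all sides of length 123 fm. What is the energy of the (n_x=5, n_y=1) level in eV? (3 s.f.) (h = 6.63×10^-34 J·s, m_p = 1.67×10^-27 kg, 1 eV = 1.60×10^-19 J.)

E = 3.53×10^5 eV

For a 2D rectangular well E = (h²/8m_p)·Σ n_i²/L_i² = (6.63×10^-34)²/(8·1.67×10^-27) · [5²/(123 fm)² + 1²/(123 fm)²].
Evaluating gives E = 5.654×10^-14 J = 3.53×10^5 eV.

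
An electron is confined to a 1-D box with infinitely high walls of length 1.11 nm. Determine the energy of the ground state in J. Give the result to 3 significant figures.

For an infinite well E_n = n²h²/(8m_eL²), so E_1 = h²/(8m_eL²) = (6.626×10^-34)²/(8·9.109×10^-31·(1.11×10^-9 m)²) = 4.890×10^-20 J.

E_1 = 4.89×10^-20 J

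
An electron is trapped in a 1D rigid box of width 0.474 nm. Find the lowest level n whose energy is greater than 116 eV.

n = 9

E_1 = h²/(8m_eL²) = 2.682×10^-19 J = 1.674 eV.
Need n² > 116/1.674 = 69.30, i.e. n > 8.325.
The smallest integer satisfying this is n = 9.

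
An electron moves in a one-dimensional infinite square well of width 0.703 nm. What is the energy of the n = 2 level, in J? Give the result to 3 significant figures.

For an infinite well E_n = n²h²/(8m_eL²), so E_1 = h²/(8m_eL²) = (6.626×10^-34)²/(8·9.109×10^-31·(7.03×10^-10 m)²) = 1.219×10^-19 J.
Then E_2 = 2²·E_1 = 4·1.219×10^-19 J = 4.88×10^-19 J.

E_2 = 4.88×10^-19 J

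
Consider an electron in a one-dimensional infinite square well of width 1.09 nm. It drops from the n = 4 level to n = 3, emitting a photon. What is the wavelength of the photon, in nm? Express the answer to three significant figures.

λ = 560 nm

E_1 = h²/(8m_eL²) = 5.071×10^-20 J, so ΔE = (4² − 3²)E_1 = 3.550×10^-19 J.
λ = hc/ΔE = (6.626×10^-34·2.998×10^8)/3.550×10^-19 = 5.60×10^-7 m = 560 nm.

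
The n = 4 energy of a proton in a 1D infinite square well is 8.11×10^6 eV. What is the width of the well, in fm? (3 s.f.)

L = 20.1 fm

From E_n = n²h²/(8m_pL²), L = n·h/√(8m_pE_n).
E_4 = 8.11×10^6 eV = 1.299×10^-12 J, so L = 4·6.626×10^-34/√(8·1.673×10^-27·1.299×10^-12) = 2.01×10^-14 m = 20.1 fm.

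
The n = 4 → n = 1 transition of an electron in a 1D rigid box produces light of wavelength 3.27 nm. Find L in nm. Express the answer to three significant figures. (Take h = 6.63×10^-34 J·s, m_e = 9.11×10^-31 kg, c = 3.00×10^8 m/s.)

L = 0.122 nm

The photon carries ΔE = hc/λ = 6.63×10^-34·3.00×10^8/3.27×10^-9 m = 6.083×10^-17 J.
Since ΔE = (4² − 1²)E_1, E_1 = 4.055×10^-18 J, and L = h/√(8m_eE_1) = 1.22×10^-10 m = 0.122 nm.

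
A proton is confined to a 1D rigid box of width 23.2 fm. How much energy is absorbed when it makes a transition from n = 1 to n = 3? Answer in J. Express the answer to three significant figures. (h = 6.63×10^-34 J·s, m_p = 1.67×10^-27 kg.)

E_1 = h²/(8m_pL²) = 6.113×10^-14 J.
|ΔE| = |1² − 3²|·E_1 = 8·6.113×10^-14 J = 4.89×10^-13 J.

|ΔE| = 4.89×10^-13 J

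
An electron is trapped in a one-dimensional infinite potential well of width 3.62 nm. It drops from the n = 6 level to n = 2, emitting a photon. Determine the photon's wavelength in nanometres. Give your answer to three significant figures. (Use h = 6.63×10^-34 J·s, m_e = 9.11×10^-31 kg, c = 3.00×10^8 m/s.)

λ = 1.35×10^3 nm

E_1 = h²/(8m_eL²) = 4.603×10^-21 J, so ΔE = (6² − 2²)E_1 = 1.473×10^-19 J.
λ = hc/ΔE = (6.63×10^-34·3.00×10^8)/1.473×10^-19 = 1.35×10^-6 m = 1.35×10^3 nm.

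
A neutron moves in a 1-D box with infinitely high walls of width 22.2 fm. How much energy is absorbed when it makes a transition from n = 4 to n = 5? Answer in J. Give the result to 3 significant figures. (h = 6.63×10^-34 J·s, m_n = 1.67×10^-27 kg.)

|ΔE| = 6.01×10^-13 J

E_1 = h²/(8m_nL²) = 6.676×10^-14 J.
|ΔE| = |4² − 5²|·E_1 = 9·6.676×10^-14 J = 6.01×10^-13 J.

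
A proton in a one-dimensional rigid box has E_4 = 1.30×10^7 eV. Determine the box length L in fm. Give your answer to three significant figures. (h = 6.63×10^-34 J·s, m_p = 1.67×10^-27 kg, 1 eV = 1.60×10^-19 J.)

L = 15.9 fm

From E_n = n²h²/(8m_pL²), L = n·h/√(8m_pE_n).
E_4 = 1.30×10^7 eV = 2.080×10^-12 J, so L = 4·6.63×10^-34/√(8·1.67×10^-27·2.080×10^-12) = 1.59×10^-14 m = 15.9 fm.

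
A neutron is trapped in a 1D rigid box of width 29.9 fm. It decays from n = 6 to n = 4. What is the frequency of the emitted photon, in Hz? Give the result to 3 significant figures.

f = 1.11×10^21 Hz

E_1 = h²/(8m_nL²) = 3.665×10^-14 J and ΔE = (6² − 4²)E_1 = 7.330×10^-13 J.
f = ΔE/h = 7.330×10^-13/6.626×10^-34 = 1.11×10^21 Hz.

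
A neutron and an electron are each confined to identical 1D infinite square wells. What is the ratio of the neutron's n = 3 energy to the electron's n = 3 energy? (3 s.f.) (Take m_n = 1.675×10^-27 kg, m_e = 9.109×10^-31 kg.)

5.44×10^-4

E_n ∝ 1/m at fixed n and L, so the ratio is m_e/m_n = 9.109×10^-31/1.675×10^-27 = 5.44×10^-4.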